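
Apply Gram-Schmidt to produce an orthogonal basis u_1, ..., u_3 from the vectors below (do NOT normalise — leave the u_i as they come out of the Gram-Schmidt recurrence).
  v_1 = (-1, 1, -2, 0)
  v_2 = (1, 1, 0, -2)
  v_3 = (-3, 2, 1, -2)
Orthogonal basis:
  u_1 = (-1, 1, -2, 0)
  u_2 = (1, 1, 0, -2)
  u_3 = (-3, 1, 2, -1)

Apply the Gram-Schmidt recurrence
  u_1 = v_1
  u_i = v_i − Σ_{j<i} ((v_i · u_j) / (u_j · u_j)) · u_j.

Step by step this gives:
  u_1 = (-1, 1, -2, 0)
  u_2 = (1, 1, 0, -2)
  u_3 = (-3, 1, 2, -1)

Orthogonality check:
  u_2 · u_1 = 0 (should be 0)
  u_3 · u_1 = 0 (should be 0)
  u_3 · u_2 = 0 (should be 0)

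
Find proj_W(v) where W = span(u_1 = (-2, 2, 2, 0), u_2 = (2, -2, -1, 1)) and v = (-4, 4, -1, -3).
proj_W(v) = (-18/5, 18/5, -1/5, -19/5)

Set up U = [u_1 | ... | u_2] ∈ R^(4×2). The projector onto W = col(U) is P = U (U^T U)^(-1) U^T.
Compute U^T U =
  [12, -10]
  [-10, 10],
and U^T v = (14, -18).
Solve U^T U · c = U^T v for the coefficients: c = (-2, -19/5). The projection is proj_W(v) = U c.
Check: (v - proj_W(v)) · u_1 = 0  (should be 0).
Check: (v - proj_W(v)) · u_2 = 0  (should be 0).
Result: proj_W(v) = (-18/5, 18/5, -1/5, -19/5).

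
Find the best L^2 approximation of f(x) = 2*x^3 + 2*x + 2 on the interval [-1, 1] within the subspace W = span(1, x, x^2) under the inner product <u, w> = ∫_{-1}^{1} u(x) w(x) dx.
g(x) = 16*x/5 + 2

The best approximation g ∈ W is the orthogonal projection of f onto W. Writing g = a_0 + a_1 x + a_2 x^2, the coefficients solve the normal equations G · a = b where
  G_{ij} = <φ_i, φ_j> and b_i = <f, φ_i>, with φ_0 = 1, φ_1 = x, φ_2 = x^2.
G =
  [2, 0, 2/3]
  [0, 2/3, 0]
  [2/3, 0, 2/5],
b = (4, 32/15, 4/3).
Solving gives a_0 = 2, a_1 = 16/5, a_2 = 0, so
  g(x) = 16*x/5 + 2.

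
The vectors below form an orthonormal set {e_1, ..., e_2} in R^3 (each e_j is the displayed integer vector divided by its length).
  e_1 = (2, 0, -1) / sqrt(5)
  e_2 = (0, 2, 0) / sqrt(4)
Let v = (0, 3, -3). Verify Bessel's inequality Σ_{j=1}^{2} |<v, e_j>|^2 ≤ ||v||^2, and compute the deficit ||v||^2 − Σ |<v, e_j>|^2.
Σ |<v, e_j>|^2 = 54/5; ||v||^2 = 18; deficit = 36/5

Write each e_j = u_j / sqrt(<u_j, u_j>) where u_j is the displayed integer vector. Then <v, e_j> = <v, u_j> / sqrt(<u_j, u_j>), so |<v, e_j>|^2 = <v, u_j>^2 / <u_j, u_j>.
Coefficients: <v, e_1> = 3/sqrt(5), <v, e_2> = 6/sqrt(4).
Square and sum: Σ |<v, e_j>|^2 = 54/5.
Compute ||v||^2 = v·v = 18.
Deficit = 18 − 54/5 = 36/5 ≥ 0, confirming Bessel's inequality. (The deficit equals ||v − Σ <v,e_j> e_j||^2, the squared distance from v to span{e_j}.)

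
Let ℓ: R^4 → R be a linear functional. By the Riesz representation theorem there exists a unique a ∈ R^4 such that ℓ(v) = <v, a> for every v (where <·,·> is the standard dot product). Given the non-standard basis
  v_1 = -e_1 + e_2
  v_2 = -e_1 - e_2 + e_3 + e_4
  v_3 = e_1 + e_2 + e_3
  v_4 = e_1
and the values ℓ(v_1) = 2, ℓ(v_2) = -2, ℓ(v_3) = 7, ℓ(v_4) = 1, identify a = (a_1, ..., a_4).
a = (1, 3, 3, -1)

Write a = (a_1, ..., a_4) in the standard basis. For each basis vector v_i, ℓ(v_i) = <v_i, a> is a linear equation in the a_j's. Collect the n equations into a matrix system V a = ℓ, where row i of V is v_i (expressed in the standard basis). Since V is invertible (lower-triangular with 1s on the diagonal, up to permutation), solve by back-substitution:
  V =
[[-1, 1, 0, 0],
 [-1, -1, 1, 1],
 [1, 1, 1, 0],
 [1, 0, 0, 0]]
  V a = (2, -2, 7, 1)
Solving gives a = (1, 3, 3, -1).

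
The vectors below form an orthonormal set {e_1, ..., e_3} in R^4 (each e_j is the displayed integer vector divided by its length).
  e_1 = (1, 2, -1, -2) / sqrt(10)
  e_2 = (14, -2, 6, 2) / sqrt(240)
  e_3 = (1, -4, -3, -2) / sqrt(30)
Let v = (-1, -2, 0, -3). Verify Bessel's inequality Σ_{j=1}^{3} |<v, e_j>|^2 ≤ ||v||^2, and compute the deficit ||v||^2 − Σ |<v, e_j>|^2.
Σ |<v, e_j>|^2 = 34/5; ||v||^2 = 14; deficit = 36/5

Write each e_j = u_j / sqrt(<u_j, u_j>) where u_j is the displayed integer vector. Then <v, e_j> = <v, u_j> / sqrt(<u_j, u_j>), so |<v, e_j>|^2 = <v, u_j>^2 / <u_j, u_j>.
Coefficients: <v, e_1> = 1/sqrt(10), <v, e_2> = -16/sqrt(240), <v, e_3> = 13/sqrt(30).
Square and sum: Σ |<v, e_j>|^2 = 34/5.
Compute ||v||^2 = v·v = 14.
Deficit = 14 − 34/5 = 36/5 ≥ 0, confirming Bessel's inequality. (The deficit equals ||v − Σ <v,e_j> e_j||^2, the squared distance from v to span{e_j}.)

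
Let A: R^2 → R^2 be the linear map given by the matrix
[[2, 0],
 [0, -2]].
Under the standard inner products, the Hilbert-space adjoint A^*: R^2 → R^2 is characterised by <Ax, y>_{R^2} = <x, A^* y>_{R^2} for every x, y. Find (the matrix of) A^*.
A^* = A^T =
[[2, 0],
 [0, -2]]

For real matrices with standard dot products, the defining identity <Ax, y> = <x, A^* y> gives (Ax)^T y = x^T (A^*) y, i.e. x^T A^T y = x^T (A^*) y. Since this holds for all x, y, we must have A^* = A^T. Therefore
A^* =
[[2, 0],
 [0, -2]].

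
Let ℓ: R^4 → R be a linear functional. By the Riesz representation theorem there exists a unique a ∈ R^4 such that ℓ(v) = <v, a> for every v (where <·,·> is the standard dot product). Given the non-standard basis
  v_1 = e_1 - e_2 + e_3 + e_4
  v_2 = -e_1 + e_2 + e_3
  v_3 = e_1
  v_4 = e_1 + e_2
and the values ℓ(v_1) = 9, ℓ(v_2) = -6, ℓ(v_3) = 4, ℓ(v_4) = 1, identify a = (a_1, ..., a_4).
a = (4, -3, 1, 1)

Write a = (a_1, ..., a_4) in the standard basis. For each basis vector v_i, ℓ(v_i) = <v_i, a> is a linear equation in the a_j's. Collect the n equations into a matrix system V a = ℓ, where row i of V is v_i (expressed in the standard basis). Since V is invertible (lower-triangular with 1s on the diagonal, up to permutation), solve by back-substitution:
  V =
[[1, -1, 1, 1],
 [-1, 1, 1, 0],
 [1, 0, 0, 0],
 [1, 1, 0, 0]]
  V a = (9, -6, 4, 1)
Solving gives a = (4, -3, 1, 1).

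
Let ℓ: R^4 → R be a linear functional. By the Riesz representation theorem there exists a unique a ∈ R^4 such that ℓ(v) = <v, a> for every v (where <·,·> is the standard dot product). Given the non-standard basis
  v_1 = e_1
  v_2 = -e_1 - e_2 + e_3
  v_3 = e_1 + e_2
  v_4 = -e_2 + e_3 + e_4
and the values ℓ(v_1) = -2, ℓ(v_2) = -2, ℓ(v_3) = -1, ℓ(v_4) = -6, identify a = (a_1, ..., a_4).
a = (-2, 1, -3, -2)

Write a = (a_1, ..., a_4) in the standard basis. For each basis vector v_i, ℓ(v_i) = <v_i, a> is a linear equation in the a_j's. Collect the n equations into a matrix system V a = ℓ, where row i of V is v_i (expressed in the standard basis). Since V is invertible (lower-triangular with 1s on the diagonal, up to permutation), solve by back-substitution:
  V =
[[1, 0, 0, 0],
 [-1, -1, 1, 0],
 [1, 1, 0, 0],
 [0, -1, 1, 1]]
  V a = (-2, -2, -1, -6)
Solving gives a = (-2, 1, -3, -2).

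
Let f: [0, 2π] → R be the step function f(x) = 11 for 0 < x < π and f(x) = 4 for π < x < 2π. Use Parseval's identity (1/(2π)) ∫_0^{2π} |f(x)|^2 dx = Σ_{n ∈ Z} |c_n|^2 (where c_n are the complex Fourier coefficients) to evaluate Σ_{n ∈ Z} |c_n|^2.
Σ |c_n|^2 = 137/2

Parseval equates the L^2 energy of f (normalised by 1/(2π)) with the ℓ^2 sum of its Fourier coefficients: (1/(2π)) ∫_0^{2π} |f|^2 = Σ |c_n|^2.
Compute the left side: (1/(2π)) [∫_0^π 11^2 dx + ∫_π^{2π} 4^2 dx] = (1/(2π)) · (121π + 16π) = (121 + 16)/2 = 137/2.
So Σ_{n ∈ Z} |c_n|^2 = 137/2.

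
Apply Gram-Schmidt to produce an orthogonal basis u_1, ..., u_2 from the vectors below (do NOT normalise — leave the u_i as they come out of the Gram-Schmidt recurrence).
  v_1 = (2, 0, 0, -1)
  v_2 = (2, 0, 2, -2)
Orthogonal basis:
  u_1 = (2, 0, 0, -1)
  u_2 = (-2/5, 0, 2, -4/5)

Apply the Gram-Schmidt recurrence
  u_1 = v_1
  u_i = v_i − Σ_{j<i} ((v_i · u_j) / (u_j · u_j)) · u_j.

Step by step this gives:
  u_1 = (2, 0, 0, -1)
  u_2 = (-2/5, 0, 2, -4/5)

Orthogonality check:
  u_2 · u_1 = 0 (should be 0)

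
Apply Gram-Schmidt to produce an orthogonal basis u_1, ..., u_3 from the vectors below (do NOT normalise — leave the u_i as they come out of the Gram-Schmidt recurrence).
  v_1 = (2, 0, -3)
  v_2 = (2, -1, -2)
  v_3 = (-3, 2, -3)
Orthogonal basis:
  u_1 = (2, 0, -3)
  u_2 = (6/13, -1, 4/13)
  u_3 = (-33/17, -22/17, -22/17)

Apply the Gram-Schmidt recurrence
  u_1 = v_1
  u_i = v_i − Σ_{j<i} ((v_i · u_j) / (u_j · u_j)) · u_j.

Step by step this gives:
  u_1 = (2, 0, -3)
  u_2 = (6/13, -1, 4/13)
  u_3 = (-33/17, -22/17, -22/17)

Orthogonality check:
  u_2 · u_1 = 0 (should be 0)
  u_3 · u_1 = 0 (should be 0)
  u_3 · u_2 = 0 (should be 0)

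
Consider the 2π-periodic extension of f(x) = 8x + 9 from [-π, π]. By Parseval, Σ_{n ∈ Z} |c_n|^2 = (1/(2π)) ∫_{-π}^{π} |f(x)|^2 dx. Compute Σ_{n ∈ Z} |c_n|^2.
Σ |c_n|^2 = 64π^2/3 + 81

Expand and integrate term by term over [-π, π]:
  ∫ (8x)^2 dx = 64·(2π^3/3); ∫ 2·8·(9)·x dx = 0 (odd integrand); ∫ 9^2 dx = 81·2π.
So (1/(2π)) ∫_{-π}^{π} (8x + 9)^2 dx = 64π^2/3 + 81 = 64π^2/3 + 81.
Parseval ⇒ Σ |c_n|^2 = 64π^2/3 + 81.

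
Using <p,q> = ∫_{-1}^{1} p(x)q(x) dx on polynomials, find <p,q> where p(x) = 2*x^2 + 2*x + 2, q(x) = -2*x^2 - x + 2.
<p,q> = 76/15

Expand the product: p(x)·q(x) = -4*x^4 - 6*x^3 - 2*x^2 + 2*x + 4.
∫_{-1}^{1} of each monomial x^k gives [2/(k+1) if k even, 0 if k odd]. Integrating term-by-term (or equivalently evaluating the antiderivative F(x) = -4*x^5/5 - 3*x^4/2 - 2*x^3/3 + x^2 + 4*x at the endpoints):
  F(1) − F(−1) = 61/30 − (-91/30) = 76/15.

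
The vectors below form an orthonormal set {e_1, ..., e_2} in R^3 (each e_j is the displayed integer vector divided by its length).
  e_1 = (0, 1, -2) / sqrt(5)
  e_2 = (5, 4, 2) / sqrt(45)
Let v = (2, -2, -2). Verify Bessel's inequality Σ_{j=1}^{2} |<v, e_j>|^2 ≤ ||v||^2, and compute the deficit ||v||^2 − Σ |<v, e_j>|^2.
Σ |<v, e_j>|^2 = 8/9; ||v||^2 = 12; deficit = 100/9

Write each e_j = u_j / sqrt(<u_j, u_j>) where u_j is the displayed integer vector. Then <v, e_j> = <v, u_j> / sqrt(<u_j, u_j>), so |<v, e_j>|^2 = <v, u_j>^2 / <u_j, u_j>.
Coefficients: <v, e_1> = 2/sqrt(5), <v, e_2> = -2/sqrt(45).
Square and sum: Σ |<v, e_j>|^2 = 8/9.
Compute ||v||^2 = v·v = 12.
Deficit = 12 − 8/9 = 100/9 ≥ 0, confirming Bessel's inequality. (The deficit equals ||v − Σ <v,e_j> e_j||^2, the squared distance from v to span{e_j}.)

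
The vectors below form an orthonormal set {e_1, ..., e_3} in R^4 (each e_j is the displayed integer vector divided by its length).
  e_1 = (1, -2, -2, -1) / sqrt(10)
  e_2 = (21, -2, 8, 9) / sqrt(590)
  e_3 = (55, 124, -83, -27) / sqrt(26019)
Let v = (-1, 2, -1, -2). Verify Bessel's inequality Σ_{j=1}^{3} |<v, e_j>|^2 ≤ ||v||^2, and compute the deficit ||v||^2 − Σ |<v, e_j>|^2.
Σ |<v, e_j>|^2 = 426/49; ||v||^2 = 10; deficit = 64/49

Write each e_j = u_j / sqrt(<u_j, u_j>) where u_j is the displayed integer vector. Then <v, e_j> = <v, u_j> / sqrt(<u_j, u_j>), so |<v, e_j>|^2 = <v, u_j>^2 / <u_j, u_j>.
Coefficients: <v, e_1> = -1/sqrt(10), <v, e_2> = -51/sqrt(590), <v, e_3> = 330/sqrt(26019).
Square and sum: Σ |<v, e_j>|^2 = 426/49.
Compute ||v||^2 = v·v = 10.
Deficit = 10 − 426/49 = 64/49 ≥ 0, confirming Bessel's inequality. (The deficit equals ||v − Σ <v,e_j> e_j||^2, the squared distance from v to span{e_j}.)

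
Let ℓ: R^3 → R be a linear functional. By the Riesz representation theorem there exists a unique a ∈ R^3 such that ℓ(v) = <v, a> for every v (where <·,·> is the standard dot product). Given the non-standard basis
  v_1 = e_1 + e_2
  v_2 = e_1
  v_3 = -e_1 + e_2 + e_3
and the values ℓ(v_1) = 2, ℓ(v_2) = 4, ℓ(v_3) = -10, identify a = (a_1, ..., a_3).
a = (4, -2, -4)

Write a = (a_1, ..., a_3) in the standard basis. For each basis vector v_i, ℓ(v_i) = <v_i, a> is a linear equation in the a_j's. Collect the n equations into a matrix system V a = ℓ, where row i of V is v_i (expressed in the standard basis). Since V is invertible (lower-triangular with 1s on the diagonal, up to permutation), solve by back-substitution:
  V =
[[1, 1, 0],
 [1, 0, 0],
 [-1, 1, 1]]
  V a = (2, 4, -10)
Solving gives a = (4, -2, -4).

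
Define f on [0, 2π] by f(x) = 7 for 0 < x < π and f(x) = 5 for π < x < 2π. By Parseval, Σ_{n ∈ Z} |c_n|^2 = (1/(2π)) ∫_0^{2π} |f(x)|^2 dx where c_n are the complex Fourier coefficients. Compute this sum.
Σ |c_n|^2 = 37

Parseval equates the L^2 energy of f (normalised by 1/(2π)) with the ℓ^2 sum of its Fourier coefficients: (1/(2π)) ∫_0^{2π} |f|^2 = Σ |c_n|^2.
Compute the left side: (1/(2π)) [∫_0^π 7^2 dx + ∫_π^{2π} 5^2 dx] = (1/(2π)) · (49π + 25π) = (49 + 25)/2 = 37.
So Σ_{n ∈ Z} |c_n|^2 = 37.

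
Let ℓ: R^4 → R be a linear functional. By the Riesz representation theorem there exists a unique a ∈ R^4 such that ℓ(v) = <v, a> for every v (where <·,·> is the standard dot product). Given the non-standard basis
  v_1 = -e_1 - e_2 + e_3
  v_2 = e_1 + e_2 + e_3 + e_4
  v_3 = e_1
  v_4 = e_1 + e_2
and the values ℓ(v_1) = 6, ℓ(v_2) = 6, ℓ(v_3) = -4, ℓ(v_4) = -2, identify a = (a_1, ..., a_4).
a = (-4, 2, 4, 4)

Write a = (a_1, ..., a_4) in the standard basis. For each basis vector v_i, ℓ(v_i) = <v_i, a> is a linear equation in the a_j's. Collect the n equations into a matrix system V a = ℓ, where row i of V is v_i (expressed in the standard basis). Since V is invertible (lower-triangular with 1s on the diagonal, up to permutation), solve by back-substitution:
  V =
[[-1, -1, 1, 0],
 [1, 1, 1, 1],
 [1, 0, 0, 0],
 [1, 1, 0, 0]]
  V a = (6, 6, -4, -2)
Solving gives a = (-4, 2, 4, 4).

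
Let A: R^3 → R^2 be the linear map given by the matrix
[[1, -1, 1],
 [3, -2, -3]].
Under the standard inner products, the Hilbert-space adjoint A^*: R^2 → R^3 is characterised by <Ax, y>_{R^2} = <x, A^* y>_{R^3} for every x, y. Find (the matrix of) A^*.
A^* = A^T =
[[1, 3],
 [-1, -2],
 [1, -3]]

For real matrices with standard dot products, the defining identity <Ax, y> = <x, A^* y> gives (Ax)^T y = x^T (A^*) y, i.e. x^T A^T y = x^T (A^*) y. Since this holds for all x, y, we must have A^* = A^T. Therefore
A^* =
[[1, 3],
 [-1, -2],
 [1, -3]].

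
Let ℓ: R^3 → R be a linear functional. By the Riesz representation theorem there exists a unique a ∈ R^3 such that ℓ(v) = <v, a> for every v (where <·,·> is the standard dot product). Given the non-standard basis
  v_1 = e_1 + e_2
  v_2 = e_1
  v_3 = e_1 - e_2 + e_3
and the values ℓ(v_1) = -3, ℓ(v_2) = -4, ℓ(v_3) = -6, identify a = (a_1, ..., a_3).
a = (-4, 1, -1)

Write a = (a_1, ..., a_3) in the standard basis. For each basis vector v_i, ℓ(v_i) = <v_i, a> is a linear equation in the a_j's. Collect the n equations into a matrix system V a = ℓ, where row i of V is v_i (expressed in the standard basis). Since V is invertible (lower-triangular with 1s on the diagonal, up to permutation), solve by back-substitution:
  V =
[[1, 1, 0],
 [1, 0, 0],
 [1, -1, 1]]
  V a = (-3, -4, -6)
Solving gives a = (-4, 1, -1).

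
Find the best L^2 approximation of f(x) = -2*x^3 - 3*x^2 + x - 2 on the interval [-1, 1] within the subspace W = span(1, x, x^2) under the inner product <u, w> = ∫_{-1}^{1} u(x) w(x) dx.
g(x) = -3*x^2 - x/5 - 2

The best approximation g ∈ W is the orthogonal projection of f onto W. Writing g = a_0 + a_1 x + a_2 x^2, the coefficients solve the normal equations G · a = b where
  G_{ij} = <φ_i, φ_j> and b_i = <f, φ_i>, with φ_0 = 1, φ_1 = x, φ_2 = x^2.
G =
  [2, 0, 2/3]
  [0, 2/3, 0]
  [2/3, 0, 2/5],
b = (-6, -2/15, -38/15).
Solving gives a_0 = -2, a_1 = -1/5, a_2 = -3, so
  g(x) = -3*x^2 - x/5 - 2.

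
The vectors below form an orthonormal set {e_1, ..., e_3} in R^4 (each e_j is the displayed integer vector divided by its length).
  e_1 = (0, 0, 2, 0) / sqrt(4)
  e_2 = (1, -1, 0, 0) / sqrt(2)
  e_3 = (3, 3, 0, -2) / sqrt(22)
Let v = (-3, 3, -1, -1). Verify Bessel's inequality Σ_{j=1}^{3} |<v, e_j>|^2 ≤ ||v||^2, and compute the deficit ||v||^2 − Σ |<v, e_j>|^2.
Σ |<v, e_j>|^2 = 211/11; ||v||^2 = 20; deficit = 9/11

Write each e_j = u_j / sqrt(<u_j, u_j>) where u_j is the displayed integer vector. Then <v, e_j> = <v, u_j> / sqrt(<u_j, u_j>), so |<v, e_j>|^2 = <v, u_j>^2 / <u_j, u_j>.
Coefficients: <v, e_1> = -2/sqrt(4), <v, e_2> = -6/sqrt(2), <v, e_3> = 2/sqrt(22).
Square and sum: Σ |<v, e_j>|^2 = 211/11.
Compute ||v||^2 = v·v = 20.
Deficit = 20 − 211/11 = 9/11 ≥ 0, confirming Bessel's inequality. (The deficit equals ||v − Σ <v,e_j> e_j||^2, the squared distance from v to span{e_j}.)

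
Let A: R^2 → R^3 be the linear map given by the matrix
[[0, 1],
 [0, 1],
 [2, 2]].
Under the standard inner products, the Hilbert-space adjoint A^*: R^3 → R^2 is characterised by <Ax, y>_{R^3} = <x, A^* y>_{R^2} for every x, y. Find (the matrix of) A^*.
A^* = A^T =
[[0, 0, 2],
 [1, 1, 2]]

For real matrices with standard dot products, the defining identity <Ax, y> = <x, A^* y> gives (Ax)^T y = x^T (A^*) y, i.e. x^T A^T y = x^T (A^*) y. Since this holds for all x, y, we must have A^* = A^T. Therefore
A^* =
[[0, 0, 2],
 [1, 1, 2]].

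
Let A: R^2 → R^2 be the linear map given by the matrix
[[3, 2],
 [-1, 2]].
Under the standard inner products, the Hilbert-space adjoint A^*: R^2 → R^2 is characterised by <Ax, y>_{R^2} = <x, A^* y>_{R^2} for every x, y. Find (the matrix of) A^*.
A^* = A^T =
[[3, -1],
 [2, 2]]

For real matrices with standard dot products, the defining identity <Ax, y> = <x, A^* y> gives (Ax)^T y = x^T (A^*) y, i.e. x^T A^T y = x^T (A^*) y. Since this holds for all x, y, we must have A^* = A^T. Therefore
A^* =
[[3, -1],
 [2, 2]].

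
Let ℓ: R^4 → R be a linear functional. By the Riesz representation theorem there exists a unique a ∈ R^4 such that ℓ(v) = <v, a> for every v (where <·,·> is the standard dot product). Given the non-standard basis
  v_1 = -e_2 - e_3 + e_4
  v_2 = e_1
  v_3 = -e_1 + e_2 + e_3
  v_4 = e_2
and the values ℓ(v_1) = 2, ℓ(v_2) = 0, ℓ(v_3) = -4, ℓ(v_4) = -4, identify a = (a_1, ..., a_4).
a = (0, -4, 0, -2)

Write a = (a_1, ..., a_4) in the standard basis. For each basis vector v_i, ℓ(v_i) = <v_i, a> is a linear equation in the a_j's. Collect the n equations into a matrix system V a = ℓ, where row i of V is v_i (expressed in the standard basis). Since V is invertible (lower-triangular with 1s on the diagonal, up to permutation), solve by back-substitution:
  V =
[[0, -1, -1, 1],
 [1, 0, 0, 0],
 [-1, 1, 1, 0],
 [0, 1, 0, 0]]
  V a = (2, 0, -4, -4)
Solving gives a = (0, -4, 0, -2).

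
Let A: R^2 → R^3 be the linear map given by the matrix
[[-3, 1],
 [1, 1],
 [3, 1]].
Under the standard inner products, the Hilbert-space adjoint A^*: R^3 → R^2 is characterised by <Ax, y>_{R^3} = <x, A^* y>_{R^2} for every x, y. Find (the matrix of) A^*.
A^* = A^T =
[[-3, 1, 3],
 [1, 1, 1]]

For real matrices with standard dot products, the defining identity <Ax, y> = <x, A^* y> gives (Ax)^T y = x^T (A^*) y, i.e. x^T A^T y = x^T (A^*) y. Since this holds for all x, y, we must have A^* = A^T. Therefore
A^* =
[[-3, 1, 3],
 [1, 1, 1]].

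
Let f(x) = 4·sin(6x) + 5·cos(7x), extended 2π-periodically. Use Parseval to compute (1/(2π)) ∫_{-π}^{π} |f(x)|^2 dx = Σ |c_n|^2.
Σ |c_n|^2 = 41/2

Expand |f|^2 and use orthogonality of {sin(nx), cos(mx)} on [-π, π]:
  ∫_{-π}^{π} sin(nx)^2 dx = π, ∫ cos(mx)^2 dx = π, and cross terms integrate to 0.
So ∫_{-π}^{π} f(x)^2 dx = 4^2 · π + 5^2 · π = (16 + 25)π.
Divide by 2π: (16 + 25)/2 = 41/2.
By Parseval, this equals Σ |c_n|^2.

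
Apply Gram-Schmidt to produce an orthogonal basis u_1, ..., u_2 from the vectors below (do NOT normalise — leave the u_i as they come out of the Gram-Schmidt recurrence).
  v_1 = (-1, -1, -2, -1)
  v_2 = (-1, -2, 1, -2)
Orthogonal basis:
  u_1 = (-1, -1, -2, -1)
  u_2 = (-4/7, -11/7, 13/7, -11/7)

Apply the Gram-Schmidt recurrence
  u_1 = v_1
  u_i = v_i − Σ_{j<i} ((v_i · u_j) / (u_j · u_j)) · u_j.

Step by step this gives:
  u_1 = (-1, -1, -2, -1)
  u_2 = (-4/7, -11/7, 13/7, -11/7)

Orthogonality check:
  u_2 · u_1 = 0 (should be 0)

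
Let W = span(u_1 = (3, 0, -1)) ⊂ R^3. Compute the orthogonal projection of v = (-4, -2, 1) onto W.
proj_W(v) = (-39/10, 0, 13/10)

Set up U = [u_1 | ... | u_1] ∈ R^(3×1). The projector onto W = col(U) is P = U (U^T U)^(-1) U^T.
Compute U^T U =
  [10],
and U^T v = (-13).
Solve U^T U · c = U^T v for the coefficients: c = (-13/10). The projection is proj_W(v) = U c.
Check: (v - proj_W(v)) · u_1 = 0  (should be 0).
Result: proj_W(v) = (-39/10, 0, 13/10).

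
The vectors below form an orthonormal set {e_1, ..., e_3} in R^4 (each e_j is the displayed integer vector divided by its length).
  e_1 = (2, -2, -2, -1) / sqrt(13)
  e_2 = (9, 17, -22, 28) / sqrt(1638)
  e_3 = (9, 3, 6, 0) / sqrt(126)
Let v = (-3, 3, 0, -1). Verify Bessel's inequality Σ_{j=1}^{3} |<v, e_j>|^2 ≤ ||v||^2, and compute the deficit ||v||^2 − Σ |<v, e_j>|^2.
Σ |<v, e_j>|^2 = 107/9; ||v||^2 = 19; deficit = 64/9

Write each e_j = u_j / sqrt(<u_j, u_j>) where u_j is the displayed integer vector. Then <v, e_j> = <v, u_j> / sqrt(<u_j, u_j>), so |<v, e_j>|^2 = <v, u_j>^2 / <u_j, u_j>.
Coefficients: <v, e_1> = -11/sqrt(13), <v, e_2> = -4/sqrt(1638), <v, e_3> = -18/sqrt(126).
Square and sum: Σ |<v, e_j>|^2 = 107/9.
Compute ||v||^2 = v·v = 19.
Deficit = 19 − 107/9 = 64/9 ≥ 0, confirming Bessel's inequality. (The deficit equals ||v − Σ <v,e_j> e_j||^2, the squared distance from v to span{e_j}.)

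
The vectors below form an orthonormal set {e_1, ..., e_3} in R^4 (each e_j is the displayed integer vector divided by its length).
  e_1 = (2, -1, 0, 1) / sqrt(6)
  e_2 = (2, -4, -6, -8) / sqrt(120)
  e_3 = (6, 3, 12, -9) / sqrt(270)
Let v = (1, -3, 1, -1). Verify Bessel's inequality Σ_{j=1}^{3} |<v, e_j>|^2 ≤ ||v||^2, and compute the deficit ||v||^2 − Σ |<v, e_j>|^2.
Σ |<v, e_j>|^2 = 6; ||v||^2 = 12; deficit = 6

Write each e_j = u_j / sqrt(<u_j, u_j>) where u_j is the displayed integer vector. Then <v, e_j> = <v, u_j> / sqrt(<u_j, u_j>), so |<v, e_j>|^2 = <v, u_j>^2 / <u_j, u_j>.
Coefficients: <v, e_1> = 4/sqrt(6), <v, e_2> = 16/sqrt(120), <v, e_3> = 18/sqrt(270).
Square and sum: Σ |<v, e_j>|^2 = 6.
Compute ||v||^2 = v·v = 12.
Deficit = 12 − 6 = 6 ≥ 0, confirming Bessel's inequality. (The deficit equals ||v − Σ <v,e_j> e_j||^2, the squared distance from v to span{e_j}.)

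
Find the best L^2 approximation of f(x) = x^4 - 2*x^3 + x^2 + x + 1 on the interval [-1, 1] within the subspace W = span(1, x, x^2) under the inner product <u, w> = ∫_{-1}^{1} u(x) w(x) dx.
g(x) = 13*x^2/7 - x/5 + 32/35

The best approximation g ∈ W is the orthogonal projection of f onto W. Writing g = a_0 + a_1 x + a_2 x^2, the coefficients solve the normal equations G · a = b where
  G_{ij} = <φ_i, φ_j> and b_i = <f, φ_i>, with φ_0 = 1, φ_1 = x, φ_2 = x^2.
G =
  [2, 0, 2/3]
  [0, 2/3, 0]
  [2/3, 0, 2/5],
b = (46/15, -2/15, 142/105).
Solving gives a_0 = 32/35, a_1 = -1/5, a_2 = 13/7, so
  g(x) = 13*x^2/7 - x/5 + 32/35.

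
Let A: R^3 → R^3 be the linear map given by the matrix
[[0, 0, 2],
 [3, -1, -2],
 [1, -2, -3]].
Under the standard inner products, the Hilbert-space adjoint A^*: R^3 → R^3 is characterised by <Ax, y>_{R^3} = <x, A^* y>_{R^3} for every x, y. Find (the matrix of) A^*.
A^* = A^T =
[[0, 3, 1],
 [0, -1, -2],
 [2, -2, -3]]

For real matrices with standard dot products, the defining identity <Ax, y> = <x, A^* y> gives (Ax)^T y = x^T (A^*) y, i.e. x^T A^T y = x^T (A^*) y. Since this holds for all x, y, we must have A^* = A^T. Therefore
A^* =
[[0, 3, 1],
 [0, -1, -2],
 [2, -2, -3]].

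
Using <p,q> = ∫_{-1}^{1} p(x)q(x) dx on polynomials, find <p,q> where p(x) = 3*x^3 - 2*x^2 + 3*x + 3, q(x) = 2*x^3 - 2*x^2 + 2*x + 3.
<p,q> = 774/35

Expand the product: p(x)·q(x) = 6*x^6 - 10*x^5 + 16*x^4 + 5*x^3 - 6*x^2 + 15*x + 9.
∫_{-1}^{1} of each monomial x^k gives [2/(k+1) if k even, 0 if k odd]. Integrating term-by-term (or equivalently evaluating the antiderivative F(x) = 6*x^7/7 - 5*x^6/3 + 16*x^5/5 + 5*x^4/4 - 2*x^3 + 15*x^2/2 + 9*x at the endpoints):
  F(1) − F(−1) = 7619/420 − (-1669/420) = 774/35.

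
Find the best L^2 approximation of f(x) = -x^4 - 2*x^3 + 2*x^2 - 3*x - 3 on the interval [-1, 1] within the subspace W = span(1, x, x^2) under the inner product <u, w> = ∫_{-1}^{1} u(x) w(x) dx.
g(x) = 8*x^2/7 - 21*x/5 - 102/35

The best approximation g ∈ W is the orthogonal projection of f onto W. Writing g = a_0 + a_1 x + a_2 x^2, the coefficients solve the normal equations G · a = b where
  G_{ij} = <φ_i, φ_j> and b_i = <f, φ_i>, with φ_0 = 1, φ_1 = x, φ_2 = x^2.
G =
  [2, 0, 2/3]
  [0, 2/3, 0]
  [2/3, 0, 2/5],
b = (-76/15, -14/5, -52/35).
Solving gives a_0 = -102/35, a_1 = -21/5, a_2 = 8/7, so
  g(x) = 8*x^2/7 - 21*x/5 - 102/35.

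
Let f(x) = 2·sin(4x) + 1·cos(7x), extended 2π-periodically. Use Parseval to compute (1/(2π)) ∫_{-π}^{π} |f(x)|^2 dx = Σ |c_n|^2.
Σ |c_n|^2 = 5/2

Expand |f|^2 and use orthogonality of {sin(nx), cos(mx)} on [-π, π]:
  ∫_{-π}^{π} sin(nx)^2 dx = π, ∫ cos(mx)^2 dx = π, and cross terms integrate to 0.
So ∫_{-π}^{π} f(x)^2 dx = 2^2 · π + 1^2 · π = (4 + 1)π.
Divide by 2π: (4 + 1)/2 = 5/2.
By Parseval, this equals Σ |c_n|^2.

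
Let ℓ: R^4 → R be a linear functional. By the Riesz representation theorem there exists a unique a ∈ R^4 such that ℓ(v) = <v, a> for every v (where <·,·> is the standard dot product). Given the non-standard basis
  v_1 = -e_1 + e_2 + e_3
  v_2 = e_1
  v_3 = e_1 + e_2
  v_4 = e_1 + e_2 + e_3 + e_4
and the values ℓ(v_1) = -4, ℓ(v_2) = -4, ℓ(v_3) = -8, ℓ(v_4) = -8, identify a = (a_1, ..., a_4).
a = (-4, -4, -4, 4)

Write a = (a_1, ..., a_4) in the standard basis. For each basis vector v_i, ℓ(v_i) = <v_i, a> is a linear equation in the a_j's. Collect the n equations into a matrix system V a = ℓ, where row i of V is v_i (expressed in the standard basis). Since V is invertible (lower-triangular with 1s on the diagonal, up to permutation), solve by back-substitution:
  V =
[[-1, 1, 1, 0],
 [1, 0, 0, 0],
 [1, 1, 0, 0],
 [1, 1, 1, 1]]
  V a = (-4, -4, -8, -8)
Solving gives a = (-4, -4, -4, 4).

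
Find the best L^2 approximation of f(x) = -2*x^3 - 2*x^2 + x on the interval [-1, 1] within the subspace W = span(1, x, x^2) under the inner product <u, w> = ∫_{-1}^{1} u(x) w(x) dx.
g(x) = -2*x^2 - x/5

The best approximation g ∈ W is the orthogonal projection of f onto W. Writing g = a_0 + a_1 x + a_2 x^2, the coefficients solve the normal equations G · a = b where
  G_{ij} = <φ_i, φ_j> and b_i = <f, φ_i>, with φ_0 = 1, φ_1 = x, φ_2 = x^2.
G =
  [2, 0, 2/3]
  [0, 2/3, 0]
  [2/3, 0, 2/5],
b = (-4/3, -2/15, -4/5).
Solving gives a_0 = 0, a_1 = -1/5, a_2 = -2, so
  g(x) = -2*x^2 - x/5.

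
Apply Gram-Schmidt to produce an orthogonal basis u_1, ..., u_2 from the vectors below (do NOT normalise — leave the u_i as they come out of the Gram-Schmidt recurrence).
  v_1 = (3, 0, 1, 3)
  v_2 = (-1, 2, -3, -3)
Orthogonal basis:
  u_1 = (3, 0, 1, 3)
  u_2 = (26/19, 2, -42/19, -12/19)

Apply the Gram-Schmidt recurrence
  u_1 = v_1
  u_i = v_i − Σ_{j<i} ((v_i · u_j) / (u_j · u_j)) · u_j.

Step by step this gives:
  u_1 = (3, 0, 1, 3)
  u_2 = (26/19, 2, -42/19, -12/19)

Orthogonality check:
  u_2 · u_1 = 0 (should be 0)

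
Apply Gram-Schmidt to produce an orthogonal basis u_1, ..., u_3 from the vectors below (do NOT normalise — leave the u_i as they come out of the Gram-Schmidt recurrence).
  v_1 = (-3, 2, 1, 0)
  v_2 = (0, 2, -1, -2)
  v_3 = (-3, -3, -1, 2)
Orthogonal basis:
  u_1 = (-3, 2, 1, 0)
  u_2 = (9/14, 11/7, -17/14, -2)
  u_3 = (-24/13, -59/39, -98/39, -10/39)

Apply the Gram-Schmidt recurrence
  u_1 = v_1
  u_i = v_i − Σ_{j<i} ((v_i · u_j) / (u_j · u_j)) · u_j.

Step by step this gives:
  u_1 = (-3, 2, 1, 0)
  u_2 = (9/14, 11/7, -17/14, -2)
  u_3 = (-24/13, -59/39, -98/39, -10/39)

Orthogonality check:
  u_2 · u_1 = 0 (should be 0)
  u_3 · u_1 = 0 (should be 0)
  u_3 · u_2 = 0 (should be 0)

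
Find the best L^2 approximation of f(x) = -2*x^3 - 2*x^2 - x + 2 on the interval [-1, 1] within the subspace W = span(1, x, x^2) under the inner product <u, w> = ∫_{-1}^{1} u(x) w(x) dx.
g(x) = -2*x^2 - 11*x/5 + 2

The best approximation g ∈ W is the orthogonal projection of f onto W. Writing g = a_0 + a_1 x + a_2 x^2, the coefficients solve the normal equations G · a = b where
  G_{ij} = <φ_i, φ_j> and b_i = <f, φ_i>, with φ_0 = 1, φ_1 = x, φ_2 = x^2.
G =
  [2, 0, 2/3]
  [0, 2/3, 0]
  [2/3, 0, 2/5],
b = (8/3, -22/15, 8/15).
Solving gives a_0 = 2, a_1 = -11/5, a_2 = -2, so
  g(x) = -2*x^2 - 11*x/5 + 2.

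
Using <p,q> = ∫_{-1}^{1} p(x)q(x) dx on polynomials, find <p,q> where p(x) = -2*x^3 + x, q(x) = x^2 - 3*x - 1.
<p,q> = 2/5

Expand the product: p(x)·q(x) = -2*x^5 + 6*x^4 + 3*x^3 - 3*x^2 - x.
∫_{-1}^{1} of each monomial x^k gives [2/(k+1) if k even, 0 if k odd]. Integrating term-by-term (or equivalently evaluating the antiderivative F(x) = -x^6/3 + 6*x^5/5 + 3*x^4/4 - x^3 - x^2/2 at the endpoints):
  F(1) − F(−1) = 7/60 − (-17/60) = 2/5.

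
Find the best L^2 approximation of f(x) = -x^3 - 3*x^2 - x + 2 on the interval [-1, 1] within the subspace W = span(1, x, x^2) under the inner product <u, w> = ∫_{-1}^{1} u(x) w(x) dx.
g(x) = -3*x^2 - 8*x/5 + 2

The best approximation g ∈ W is the orthogonal projection of f onto W. Writing g = a_0 + a_1 x + a_2 x^2, the coefficients solve the normal equations G · a = b where
  G_{ij} = <φ_i, φ_j> and b_i = <f, φ_i>, with φ_0 = 1, φ_1 = x, φ_2 = x^2.
G =
  [2, 0, 2/3]
  [0, 2/3, 0]
  [2/3, 0, 2/5],
b = (2, -16/15, 2/15).
Solving gives a_0 = 2, a_1 = -8/5, a_2 = -3, so
  g(x) = -3*x^2 - 8*x/5 + 2.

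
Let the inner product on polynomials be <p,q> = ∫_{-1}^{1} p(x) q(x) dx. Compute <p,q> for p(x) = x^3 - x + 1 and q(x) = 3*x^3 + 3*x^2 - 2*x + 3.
<p,q> = 172/21

Expand the product: p(x)·q(x) = 3*x^6 + 3*x^5 - 5*x^4 + 3*x^3 + 5*x^2 - 5*x + 3.
∫_{-1}^{1} of each monomial x^k gives [2/(k+1) if k even, 0 if k odd]. Integrating term-by-term (or equivalently evaluating the antiderivative F(x) = 3*x^7/7 + x^6/2 - x^5 + 3*x^4/4 + 5*x^3/3 - 5*x^2/2 + 3*x at the endpoints):
  F(1) − F(−1) = 239/84 − (-449/84) = 172/21.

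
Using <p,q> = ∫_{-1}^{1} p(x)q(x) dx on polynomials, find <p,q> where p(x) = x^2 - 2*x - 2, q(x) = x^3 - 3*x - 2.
<p,q> = 148/15

Expand the product: p(x)·q(x) = x^5 - 2*x^4 - 5*x^3 + 4*x^2 + 10*x + 4.
∫_{-1}^{1} of each monomial x^k gives [2/(k+1) if k even, 0 if k odd]. Integrating term-by-term (or equivalently evaluating the antiderivative F(x) = x^6/6 - 2*x^5/5 - 5*x^4/4 + 4*x^3/3 + 5*x^2 + 4*x at the endpoints):
  F(1) − F(−1) = 177/20 − (-61/60) = 148/15.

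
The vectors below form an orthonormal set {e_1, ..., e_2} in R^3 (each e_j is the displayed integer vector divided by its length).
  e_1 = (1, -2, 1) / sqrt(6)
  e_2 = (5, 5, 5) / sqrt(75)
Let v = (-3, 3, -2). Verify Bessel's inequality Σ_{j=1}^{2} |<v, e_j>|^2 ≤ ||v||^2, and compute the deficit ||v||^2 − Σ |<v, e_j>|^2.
Σ |<v, e_j>|^2 = 43/2; ||v||^2 = 22; deficit = 1/2

Write each e_j = u_j / sqrt(<u_j, u_j>) where u_j is the displayed integer vector. Then <v, e_j> = <v, u_j> / sqrt(<u_j, u_j>), so |<v, e_j>|^2 = <v, u_j>^2 / <u_j, u_j>.
Coefficients: <v, e_1> = -11/sqrt(6), <v, e_2> = -10/sqrt(75).
Square and sum: Σ |<v, e_j>|^2 = 43/2.
Compute ||v||^2 = v·v = 22.
Deficit = 22 − 43/2 = 1/2 ≥ 0, confirming Bessel's inequality. (The deficit equals ||v − Σ <v,e_j> e_j||^2, the squared distance from v to span{e_j}.)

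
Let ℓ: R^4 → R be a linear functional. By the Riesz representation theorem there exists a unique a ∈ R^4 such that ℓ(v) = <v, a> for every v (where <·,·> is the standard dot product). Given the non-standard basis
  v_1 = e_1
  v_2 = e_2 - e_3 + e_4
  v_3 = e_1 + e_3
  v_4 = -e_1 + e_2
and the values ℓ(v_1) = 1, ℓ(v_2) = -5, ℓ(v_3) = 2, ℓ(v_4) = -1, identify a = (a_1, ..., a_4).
a = (1, 0, 1, -4)

Write a = (a_1, ..., a_4) in the standard basis. For each basis vector v_i, ℓ(v_i) = <v_i, a> is a linear equation in the a_j's. Collect the n equations into a matrix system V a = ℓ, where row i of V is v_i (expressed in the standard basis). Since V is invertible (lower-triangular with 1s on the diagonal, up to permutation), solve by back-substitution:
  V =
[[1, 0, 0, 0],
 [0, 1, -1, 1],
 [1, 0, 1, 0],
 [-1, 1, 0, 0]]
  V a = (1, -5, 2, -1)
Solving gives a = (1, 0, 1, -4).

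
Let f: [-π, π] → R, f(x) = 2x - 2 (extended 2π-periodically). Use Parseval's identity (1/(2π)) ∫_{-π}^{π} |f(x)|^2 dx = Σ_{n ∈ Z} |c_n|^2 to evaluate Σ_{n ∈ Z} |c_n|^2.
Σ |c_n|^2 = 4π^2/3 + 4

Expand and integrate term by term over [-π, π]:
  ∫ (2x)^2 dx = 4·(2π^3/3); ∫ 2·2·(-2)·x dx = 0 (odd integrand); ∫ (-2)^2 dx = 4·2π.
So (1/(2π)) ∫_{-π}^{π} (2x - 2)^2 dx = 4π^2/3 + 4 = 4π^2/3 + 4.
Parseval ⇒ Σ |c_n|^2 = 4π^2/3 + 4.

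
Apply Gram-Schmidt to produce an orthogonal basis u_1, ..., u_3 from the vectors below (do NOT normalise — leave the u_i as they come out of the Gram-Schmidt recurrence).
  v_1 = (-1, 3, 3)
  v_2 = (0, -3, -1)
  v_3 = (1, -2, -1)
Orthogonal basis:
  u_1 = (-1, 3, 3)
  u_2 = (-12/19, -21/19, 17/19)
  u_3 = (15/23, -5/46, 15/46)

Apply the Gram-Schmidt recurrence
  u_1 = v_1
  u_i = v_i − Σ_{j<i} ((v_i · u_j) / (u_j · u_j)) · u_j.

Step by step this gives:
  u_1 = (-1, 3, 3)
  u_2 = (-12/19, -21/19, 17/19)
  u_3 = (15/23, -5/46, 15/46)

Orthogonality check:
  u_2 · u_1 = 0 (should be 0)
  u_3 · u_1 = 0 (should be 0)
  u_3 · u_2 = 0 (should be 0)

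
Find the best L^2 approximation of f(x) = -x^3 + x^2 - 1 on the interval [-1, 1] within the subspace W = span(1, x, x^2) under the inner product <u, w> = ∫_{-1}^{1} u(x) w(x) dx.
g(x) = x^2 - 3*x/5 - 1

The best approximation g ∈ W is the orthogonal projection of f onto W. Writing g = a_0 + a_1 x + a_2 x^2, the coefficients solve the normal equations G · a = b where
  G_{ij} = <φ_i, φ_j> and b_i = <f, φ_i>, with φ_0 = 1, φ_1 = x, φ_2 = x^2.
G =
  [2, 0, 2/3]
  [0, 2/3, 0]
  [2/3, 0, 2/5],
b = (-4/3, -2/5, -4/15).
Solving gives a_0 = -1, a_1 = -3/5, a_2 = 1, so
  g(x) = x^2 - 3*x/5 - 1.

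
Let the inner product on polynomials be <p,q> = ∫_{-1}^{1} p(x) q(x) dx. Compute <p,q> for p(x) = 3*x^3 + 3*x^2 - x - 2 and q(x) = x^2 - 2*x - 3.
<p,q> = 24/5

Expand the product: p(x)·q(x) = 3*x^5 - 3*x^4 - 16*x^3 - 9*x^2 + 7*x + 6.
∫_{-1}^{1} of each monomial x^k gives [2/(k+1) if k even, 0 if k odd]. Integrating term-by-term (or equivalently evaluating the antiderivative F(x) = x^6/2 - 3*x^5/5 - 4*x^4 - 3*x^3 + 7*x^2/2 + 6*x at the endpoints):
  F(1) − F(−1) = 12/5 − (-12/5) = 24/5.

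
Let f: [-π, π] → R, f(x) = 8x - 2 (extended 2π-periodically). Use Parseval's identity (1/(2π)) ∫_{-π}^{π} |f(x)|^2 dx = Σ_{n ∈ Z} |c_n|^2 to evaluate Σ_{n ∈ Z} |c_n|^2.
Σ |c_n|^2 = 64π^2/3 + 4

Expand and integrate term by term over [-π, π]:
  ∫ (8x)^2 dx = 64·(2π^3/3); ∫ 2·8·(-2)·x dx = 0 (odd integrand); ∫ (-2)^2 dx = 4·2π.
So (1/(2π)) ∫_{-π}^{π} (8x - 2)^2 dx = 64π^2/3 + 4 = 64π^2/3 + 4.
Parseval ⇒ Σ |c_n|^2 = 64π^2/3 + 4.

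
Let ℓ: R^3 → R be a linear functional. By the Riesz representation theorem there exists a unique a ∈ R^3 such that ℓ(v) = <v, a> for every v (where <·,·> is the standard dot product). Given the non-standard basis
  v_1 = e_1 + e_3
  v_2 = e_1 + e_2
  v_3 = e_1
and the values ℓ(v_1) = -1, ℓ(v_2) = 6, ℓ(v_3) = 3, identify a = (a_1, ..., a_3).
a = (3, 3, -4)

Write a = (a_1, ..., a_3) in the standard basis. For each basis vector v_i, ℓ(v_i) = <v_i, a> is a linear equation in the a_j's. Collect the n equations into a matrix system V a = ℓ, where row i of V is v_i (expressed in the standard basis). Since V is invertible (lower-triangular with 1s on the diagonal, up to permutation), solve by back-substitution:
  V =
[[1, 0, 1],
 [1, 1, 0],
 [1, 0, 0]]
  V a = (-1, 6, 3)
Solving gives a = (3, 3, -4).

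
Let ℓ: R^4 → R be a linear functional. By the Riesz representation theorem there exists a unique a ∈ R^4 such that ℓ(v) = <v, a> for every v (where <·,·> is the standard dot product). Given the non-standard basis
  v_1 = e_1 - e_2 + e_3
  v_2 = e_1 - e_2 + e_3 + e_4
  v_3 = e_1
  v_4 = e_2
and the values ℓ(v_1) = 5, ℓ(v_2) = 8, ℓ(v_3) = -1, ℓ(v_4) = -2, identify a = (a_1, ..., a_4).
a = (-1, -2, 4, 3)

Write a = (a_1, ..., a_4) in the standard basis. For each basis vector v_i, ℓ(v_i) = <v_i, a> is a linear equation in the a_j's. Collect the n equations into a matrix system V a = ℓ, where row i of V is v_i (expressed in the standard basis). Since V is invertible (lower-triangular with 1s on the diagonal, up to permutation), solve by back-substitution:
  V =
[[1, -1, 1, 0],
 [1, -1, 1, 1],
 [1, 0, 0, 0],
 [0, 1, 0, 0]]
  V a = (5, 8, -1, -2)
Solving gives a = (-1, -2, 4, 3).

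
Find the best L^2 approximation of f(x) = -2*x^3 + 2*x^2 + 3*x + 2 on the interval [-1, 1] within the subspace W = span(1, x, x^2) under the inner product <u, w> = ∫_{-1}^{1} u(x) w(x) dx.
g(x) = 2*x^2 + 9*x/5 + 2

The best approximation g ∈ W is the orthogonal projection of f onto W. Writing g = a_0 + a_1 x + a_2 x^2, the coefficients solve the normal equations G · a = b where
  G_{ij} = <φ_i, φ_j> and b_i = <f, φ_i>, with φ_0 = 1, φ_1 = x, φ_2 = x^2.
G =
  [2, 0, 2/3]
  [0, 2/3, 0]
  [2/3, 0, 2/5],
b = (16/3, 6/5, 32/15).
Solving gives a_0 = 2, a_1 = 9/5, a_2 = 2, so
  g(x) = 2*x^2 + 9*x/5 + 2.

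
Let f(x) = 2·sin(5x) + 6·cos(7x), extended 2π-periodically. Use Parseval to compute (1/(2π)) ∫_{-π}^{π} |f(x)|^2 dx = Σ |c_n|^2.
Σ |c_n|^2 = 20

Expand |f|^2 and use orthogonality of {sin(nx), cos(mx)} on [-π, π]:
  ∫_{-π}^{π} sin(nx)^2 dx = π, ∫ cos(mx)^2 dx = π, and cross terms integrate to 0.
So ∫_{-π}^{π} f(x)^2 dx = 2^2 · π + 6^2 · π = (4 + 36)π.
Divide by 2π: (4 + 36)/2 = 20.
By Parseval, this equals Σ |c_n|^2.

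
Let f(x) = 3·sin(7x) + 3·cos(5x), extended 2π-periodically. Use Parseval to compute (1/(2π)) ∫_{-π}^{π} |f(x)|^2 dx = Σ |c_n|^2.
Σ |c_n|^2 = 9

Expand |f|^2 and use orthogonality of {sin(nx), cos(mx)} on [-π, π]:
  ∫_{-π}^{π} sin(nx)^2 dx = π, ∫ cos(mx)^2 dx = π, and cross terms integrate to 0.
So ∫_{-π}^{π} f(x)^2 dx = 3^2 · π + 3^2 · π = (9 + 9)π.
Divide by 2π: (9 + 9)/2 = 9.
By Parseval, this equals Σ |c_n|^2.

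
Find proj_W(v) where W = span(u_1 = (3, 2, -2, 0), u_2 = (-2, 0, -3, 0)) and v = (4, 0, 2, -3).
proj_W(v) = (788/221, 16/17, 506/221, 0)

Set up U = [u_1 | ... | u_2] ∈ R^(4×2). The projector onto W = col(U) is P = U (U^T U)^(-1) U^T.
Compute U^T U =
  [17, 0]
  [0, 13],
and U^T v = (8, -14).
Solve U^T U · c = U^T v for the coefficients: c = (8/17, -14/13). The projection is proj_W(v) = U c.
Check: (v - proj_W(v)) · u_1 = 0  (should be 0).
Check: (v - proj_W(v)) · u_2 = 0  (should be 0).
Result: proj_W(v) = (788/221, 16/17, 506/221, 0).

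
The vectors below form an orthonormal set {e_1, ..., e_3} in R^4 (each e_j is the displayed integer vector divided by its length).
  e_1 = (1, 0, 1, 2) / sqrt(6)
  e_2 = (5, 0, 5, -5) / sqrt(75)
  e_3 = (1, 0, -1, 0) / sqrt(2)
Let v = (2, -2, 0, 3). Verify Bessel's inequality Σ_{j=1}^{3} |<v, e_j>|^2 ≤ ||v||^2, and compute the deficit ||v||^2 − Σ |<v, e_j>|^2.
Σ |<v, e_j>|^2 = 13; ||v||^2 = 17; deficit = 4

Write each e_j = u_j / sqrt(<u_j, u_j>) where u_j is the displayed integer vector. Then <v, e_j> = <v, u_j> / sqrt(<u_j, u_j>), so |<v, e_j>|^2 = <v, u_j>^2 / <u_j, u_j>.
Coefficients: <v, e_1> = 8/sqrt(6), <v, e_2> = -5/sqrt(75), <v, e_3> = 2/sqrt(2).
Square and sum: Σ |<v, e_j>|^2 = 13.
Compute ||v||^2 = v·v = 17.
Deficit = 17 − 13 = 4 ≥ 0, confirming Bessel's inequality. (The deficit equals ||v − Σ <v,e_j> e_j||^2, the squared distance from v to span{e_j}.)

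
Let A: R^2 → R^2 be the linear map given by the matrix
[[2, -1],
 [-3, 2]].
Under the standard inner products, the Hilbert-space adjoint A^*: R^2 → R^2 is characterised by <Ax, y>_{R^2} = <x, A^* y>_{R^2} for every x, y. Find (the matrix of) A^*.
A^* = A^T =
[[2, -3],
 [-1, 2]]

For real matrices with standard dot products, the defining identity <Ax, y> = <x, A^* y> gives (Ax)^T y = x^T (A^*) y, i.e. x^T A^T y = x^T (A^*) y. Since this holds for all x, y, we must have A^* = A^T. Therefore
A^* =
[[2, -3],
 [-1, 2]].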